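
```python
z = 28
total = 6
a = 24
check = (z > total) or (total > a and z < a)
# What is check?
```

Answer: True

Derivation:
Trace (tracking check):
z = 28  # -> z = 28
total = 6  # -> total = 6
a = 24  # -> a = 24
check = z > total or (total > a and z < a)  # -> check = True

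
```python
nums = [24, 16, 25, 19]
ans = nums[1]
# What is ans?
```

Answer: 16

Derivation:
Trace (tracking ans):
nums = [24, 16, 25, 19]  # -> nums = [24, 16, 25, 19]
ans = nums[1]  # -> ans = 16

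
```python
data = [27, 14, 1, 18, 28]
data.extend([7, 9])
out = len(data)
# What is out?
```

Trace (tracking out):
data = [27, 14, 1, 18, 28]  # -> data = [27, 14, 1, 18, 28]
data.extend([7, 9])  # -> data = [27, 14, 1, 18, 28, 7, 9]
out = len(data)  # -> out = 7

Answer: 7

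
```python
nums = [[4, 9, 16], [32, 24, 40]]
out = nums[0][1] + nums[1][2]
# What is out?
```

Trace (tracking out):
nums = [[4, 9, 16], [32, 24, 40]]  # -> nums = [[4, 9, 16], [32, 24, 40]]
out = nums[0][1] + nums[1][2]  # -> out = 49

Answer: 49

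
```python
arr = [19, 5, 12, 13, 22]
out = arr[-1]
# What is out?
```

Trace (tracking out):
arr = [19, 5, 12, 13, 22]  # -> arr = [19, 5, 12, 13, 22]
out = arr[-1]  # -> out = 22

Answer: 22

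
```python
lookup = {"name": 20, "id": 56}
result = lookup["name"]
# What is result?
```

Trace (tracking result):
lookup = {'name': 20, 'id': 56}  # -> lookup = {'name': 20, 'id': 56}
result = lookup['name']  # -> result = 20

Answer: 20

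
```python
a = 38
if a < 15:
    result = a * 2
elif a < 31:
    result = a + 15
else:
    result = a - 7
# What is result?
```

Trace (tracking result):
a = 38  # -> a = 38
if a < 15:  # condition is False
elif a < 31:  # condition is False
else:
    result = a - 7  # -> result = 31

Answer: 31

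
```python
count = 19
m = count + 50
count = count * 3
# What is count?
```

Trace (tracking count):
count = 19  # -> count = 19
m = count + 50  # -> m = 69
count = count * 3  # -> count = 57

Answer: 57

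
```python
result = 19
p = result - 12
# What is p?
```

Answer: 7

Derivation:
Trace (tracking p):
result = 19  # -> result = 19
p = result - 12  # -> p = 7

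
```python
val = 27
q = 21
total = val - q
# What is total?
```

Answer: 6

Derivation:
Trace (tracking total):
val = 27  # -> val = 27
q = 21  # -> q = 21
total = val - q  # -> total = 6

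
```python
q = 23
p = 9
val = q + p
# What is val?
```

Answer: 32

Derivation:
Trace (tracking val):
q = 23  # -> q = 23
p = 9  # -> p = 9
val = q + p  # -> val = 32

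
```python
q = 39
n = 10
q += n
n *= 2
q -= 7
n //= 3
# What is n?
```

Answer: 6

Derivation:
Trace (tracking n):
q = 39  # -> q = 39
n = 10  # -> n = 10
q += n  # -> q = 49
n *= 2  # -> n = 20
q -= 7  # -> q = 42
n //= 3  # -> n = 6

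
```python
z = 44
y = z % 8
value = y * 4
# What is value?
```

Answer: 16

Derivation:
Trace (tracking value):
z = 44  # -> z = 44
y = z % 8  # -> y = 4
value = y * 4  # -> value = 16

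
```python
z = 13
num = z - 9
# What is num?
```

Answer: 4

Derivation:
Trace (tracking num):
z = 13  # -> z = 13
num = z - 9  # -> num = 4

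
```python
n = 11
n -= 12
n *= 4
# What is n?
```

Trace (tracking n):
n = 11  # -> n = 11
n -= 12  # -> n = -1
n *= 4  # -> n = -4

Answer: -4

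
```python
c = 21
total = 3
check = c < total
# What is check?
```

Trace (tracking check):
c = 21  # -> c = 21
total = 3  # -> total = 3
check = c < total  # -> check = False

Answer: False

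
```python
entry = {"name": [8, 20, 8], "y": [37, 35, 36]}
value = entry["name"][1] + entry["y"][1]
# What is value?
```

Answer: 55

Derivation:
Trace (tracking value):
entry = {'name': [8, 20, 8], 'y': [37, 35, 36]}  # -> entry = {'name': [8, 20, 8], 'y': [37, 35, 36]}
value = entry['name'][1] + entry['y'][1]  # -> value = 55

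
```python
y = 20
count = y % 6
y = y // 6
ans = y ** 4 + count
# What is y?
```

Answer: 3

Derivation:
Trace (tracking y):
y = 20  # -> y = 20
count = y % 6  # -> count = 2
y = y // 6  # -> y = 3
ans = y ** 4 + count  # -> ans = 83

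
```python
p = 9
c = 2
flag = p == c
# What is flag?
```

Answer: False

Derivation:
Trace (tracking flag):
p = 9  # -> p = 9
c = 2  # -> c = 2
flag = p == c  # -> flag = False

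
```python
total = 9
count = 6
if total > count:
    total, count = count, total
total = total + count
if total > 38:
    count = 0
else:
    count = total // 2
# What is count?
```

Answer: 7

Derivation:
Trace (tracking count):
total = 9  # -> total = 9
count = 6  # -> count = 6
if total > count:  # condition is True
    total, count = (count, total)  # -> total = 6, count = 9
total = total + count  # -> total = 15
if total > 38:  # condition is False
else:
    count = total // 2  # -> count = 7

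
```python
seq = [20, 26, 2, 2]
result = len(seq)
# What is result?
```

Answer: 4

Derivation:
Trace (tracking result):
seq = [20, 26, 2, 2]  # -> seq = [20, 26, 2, 2]
result = len(seq)  # -> result = 4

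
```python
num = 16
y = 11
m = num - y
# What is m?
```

Trace (tracking m):
num = 16  # -> num = 16
y = 11  # -> y = 11
m = num - y  # -> m = 5

Answer: 5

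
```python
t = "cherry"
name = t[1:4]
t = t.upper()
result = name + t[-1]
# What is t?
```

Answer: 'CHERRY'

Derivation:
Trace (tracking t):
t = 'cherry'  # -> t = 'cherry'
name = t[1:4]  # -> name = 'her'
t = t.upper()  # -> t = 'CHERRY'
result = name + t[-1]  # -> result = 'herY'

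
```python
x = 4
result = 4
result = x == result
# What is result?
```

Trace (tracking result):
x = 4  # -> x = 4
result = 4  # -> result = 4
result = x == result  # -> result = True

Answer: True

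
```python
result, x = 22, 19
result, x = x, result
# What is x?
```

Answer: 22

Derivation:
Trace (tracking x):
result, x = (22, 19)  # -> result = 22, x = 19
result, x = (x, result)  # -> result = 19, x = 22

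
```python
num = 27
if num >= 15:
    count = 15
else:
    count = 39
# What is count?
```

Trace (tracking count):
num = 27  # -> num = 27
if num >= 15:  # condition is True
    count = 15  # -> count = 15

Answer: 15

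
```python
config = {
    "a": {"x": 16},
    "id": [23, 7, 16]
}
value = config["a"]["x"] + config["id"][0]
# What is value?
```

Trace (tracking value):
config = {'a': {'x': 16}, 'id': [23, 7, 16]}  # -> config = {'a': {'x': 16}, 'id': [23, 7, 16]}
value = config['a']['x'] + config['id'][0]  # -> value = 39

Answer: 39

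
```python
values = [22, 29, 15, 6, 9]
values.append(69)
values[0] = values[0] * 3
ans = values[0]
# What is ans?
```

Answer: 66

Derivation:
Trace (tracking ans):
values = [22, 29, 15, 6, 9]  # -> values = [22, 29, 15, 6, 9]
values.append(69)  # -> values = [22, 29, 15, 6, 9, 69]
values[0] = values[0] * 3  # -> values = [66, 29, 15, 6, 9, 69]
ans = values[0]  # -> ans = 66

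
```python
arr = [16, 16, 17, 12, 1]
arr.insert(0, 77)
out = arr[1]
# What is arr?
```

Answer: [77, 16, 16, 17, 12, 1]

Derivation:
Trace (tracking arr):
arr = [16, 16, 17, 12, 1]  # -> arr = [16, 16, 17, 12, 1]
arr.insert(0, 77)  # -> arr = [77, 16, 16, 17, 12, 1]
out = arr[1]  # -> out = 16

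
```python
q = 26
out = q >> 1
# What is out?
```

Answer: 13

Derivation:
Trace (tracking out):
q = 26  # -> q = 26
out = q >> 1  # -> out = 13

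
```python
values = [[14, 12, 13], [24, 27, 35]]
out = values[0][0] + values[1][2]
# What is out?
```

Trace (tracking out):
values = [[14, 12, 13], [24, 27, 35]]  # -> values = [[14, 12, 13], [24, 27, 35]]
out = values[0][0] + values[1][2]  # -> out = 49

Answer: 49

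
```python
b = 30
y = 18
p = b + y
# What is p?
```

Trace (tracking p):
b = 30  # -> b = 30
y = 18  # -> y = 18
p = b + y  # -> p = 48

Answer: 48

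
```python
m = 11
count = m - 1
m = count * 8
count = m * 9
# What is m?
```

Trace (tracking m):
m = 11  # -> m = 11
count = m - 1  # -> count = 10
m = count * 8  # -> m = 80
count = m * 9  # -> count = 720

Answer: 80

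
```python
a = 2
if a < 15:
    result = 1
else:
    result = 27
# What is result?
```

Answer: 1

Derivation:
Trace (tracking result):
a = 2  # -> a = 2
if a < 15:  # condition is True
    result = 1  # -> result = 1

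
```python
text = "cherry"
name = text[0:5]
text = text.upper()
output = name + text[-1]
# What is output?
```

Answer: 'cherrY'

Derivation:
Trace (tracking output):
text = 'cherry'  # -> text = 'cherry'
name = text[0:5]  # -> name = 'cherr'
text = text.upper()  # -> text = 'CHERRY'
output = name + text[-1]  # -> output = 'cherrY'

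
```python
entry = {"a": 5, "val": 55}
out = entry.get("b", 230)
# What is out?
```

Answer: 230

Derivation:
Trace (tracking out):
entry = {'a': 5, 'val': 55}  # -> entry = {'a': 5, 'val': 55}
out = entry.get('b', 230)  # -> out = 230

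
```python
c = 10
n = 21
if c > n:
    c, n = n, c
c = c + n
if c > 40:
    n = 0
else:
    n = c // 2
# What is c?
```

Trace (tracking c):
c = 10  # -> c = 10
n = 21  # -> n = 21
if c > n:  # condition is False
c = c + n  # -> c = 31
if c > 40:  # condition is False
else:
    n = c // 2  # -> n = 15

Answer: 31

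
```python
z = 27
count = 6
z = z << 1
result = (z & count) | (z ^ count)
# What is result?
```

Answer: 54

Derivation:
Trace (tracking result):
z = 27  # -> z = 27
count = 6  # -> count = 6
z = z << 1  # -> z = 54
result = z & count | z ^ count  # -> result = 54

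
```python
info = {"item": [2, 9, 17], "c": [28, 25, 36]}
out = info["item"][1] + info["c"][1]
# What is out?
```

Answer: 34

Derivation:
Trace (tracking out):
info = {'item': [2, 9, 17], 'c': [28, 25, 36]}  # -> info = {'item': [2, 9, 17], 'c': [28, 25, 36]}
out = info['item'][1] + info['c'][1]  # -> out = 34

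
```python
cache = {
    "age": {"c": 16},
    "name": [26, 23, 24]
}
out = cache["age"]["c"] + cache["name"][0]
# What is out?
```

Answer: 42

Derivation:
Trace (tracking out):
cache = {'age': {'c': 16}, 'name': [26, 23, 24]}  # -> cache = {'age': {'c': 16}, 'name': [26, 23, 24]}
out = cache['age']['c'] + cache['name'][0]  # -> out = 42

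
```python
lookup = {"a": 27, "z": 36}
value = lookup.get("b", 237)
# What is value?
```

Trace (tracking value):
lookup = {'a': 27, 'z': 36}  # -> lookup = {'a': 27, 'z': 36}
value = lookup.get('b', 237)  # -> value = 237

Answer: 237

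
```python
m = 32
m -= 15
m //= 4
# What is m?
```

Trace (tracking m):
m = 32  # -> m = 32
m -= 15  # -> m = 17
m //= 4  # -> m = 4

Answer: 4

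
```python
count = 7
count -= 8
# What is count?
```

Trace (tracking count):
count = 7  # -> count = 7
count -= 8  # -> count = -1

Answer: -1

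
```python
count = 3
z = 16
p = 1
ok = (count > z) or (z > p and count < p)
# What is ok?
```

Answer: False

Derivation:
Trace (tracking ok):
count = 3  # -> count = 3
z = 16  # -> z = 16
p = 1  # -> p = 1
ok = count > z or (z > p and count < p)  # -> ok = False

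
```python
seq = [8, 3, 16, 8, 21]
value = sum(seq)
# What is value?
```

Answer: 56

Derivation:
Trace (tracking value):
seq = [8, 3, 16, 8, 21]  # -> seq = [8, 3, 16, 8, 21]
value = sum(seq)  # -> value = 56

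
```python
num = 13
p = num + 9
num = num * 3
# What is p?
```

Answer: 22

Derivation:
Trace (tracking p):
num = 13  # -> num = 13
p = num + 9  # -> p = 22
num = num * 3  # -> num = 39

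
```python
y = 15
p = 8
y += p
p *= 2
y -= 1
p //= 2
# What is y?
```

Answer: 22

Derivation:
Trace (tracking y):
y = 15  # -> y = 15
p = 8  # -> p = 8
y += p  # -> y = 23
p *= 2  # -> p = 16
y -= 1  # -> y = 22
p //= 2  # -> p = 8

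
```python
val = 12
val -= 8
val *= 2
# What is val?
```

Trace (tracking val):
val = 12  # -> val = 12
val -= 8  # -> val = 4
val *= 2  # -> val = 8

Answer: 8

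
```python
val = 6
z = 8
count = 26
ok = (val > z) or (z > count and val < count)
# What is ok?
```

Trace (tracking ok):
val = 6  # -> val = 6
z = 8  # -> z = 8
count = 26  # -> count = 26
ok = val > z or (z > count and val < count)  # -> ok = False

Answer: False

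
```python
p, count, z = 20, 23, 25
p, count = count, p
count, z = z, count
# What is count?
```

Trace (tracking count):
p, count, z = (20, 23, 25)  # -> p = 20, count = 23, z = 25
p, count = (count, p)  # -> p = 23, count = 20
count, z = (z, count)  # -> count = 25, z = 20

Answer: 25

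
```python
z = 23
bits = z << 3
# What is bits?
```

Answer: 184

Derivation:
Trace (tracking bits):
z = 23  # -> z = 23
bits = z << 3  # -> bits = 184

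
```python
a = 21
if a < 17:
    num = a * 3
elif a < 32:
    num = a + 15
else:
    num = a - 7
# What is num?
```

Trace (tracking num):
a = 21  # -> a = 21
if a < 17:  # condition is False
elif a < 32:  # condition is True
    num = a + 15  # -> num = 36

Answer: 36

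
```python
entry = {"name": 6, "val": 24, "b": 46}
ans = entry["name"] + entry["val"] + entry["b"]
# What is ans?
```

Trace (tracking ans):
entry = {'name': 6, 'val': 24, 'b': 46}  # -> entry = {'name': 6, 'val': 24, 'b': 46}
ans = entry['name'] + entry['val'] + entry['b']  # -> ans = 76

Answer: 76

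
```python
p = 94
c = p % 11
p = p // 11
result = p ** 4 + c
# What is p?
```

Answer: 8

Derivation:
Trace (tracking p):
p = 94  # -> p = 94
c = p % 11  # -> c = 6
p = p // 11  # -> p = 8
result = p ** 4 + c  # -> result = 4102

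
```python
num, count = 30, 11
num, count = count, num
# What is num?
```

Answer: 11

Derivation:
Trace (tracking num):
num, count = (30, 11)  # -> num = 30, count = 11
num, count = (count, num)  # -> num = 11, count = 30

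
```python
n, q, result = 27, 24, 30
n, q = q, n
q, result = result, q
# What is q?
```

Trace (tracking q):
n, q, result = (27, 24, 30)  # -> n = 27, q = 24, result = 30
n, q = (q, n)  # -> n = 24, q = 27
q, result = (result, q)  # -> q = 30, result = 27

Answer: 30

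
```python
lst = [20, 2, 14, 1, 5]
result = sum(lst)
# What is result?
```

Trace (tracking result):
lst = [20, 2, 14, 1, 5]  # -> lst = [20, 2, 14, 1, 5]
result = sum(lst)  # -> result = 42

Answer: 42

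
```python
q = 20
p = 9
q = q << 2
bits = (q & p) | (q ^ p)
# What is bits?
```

Answer: 89

Derivation:
Trace (tracking bits):
q = 20  # -> q = 20
p = 9  # -> p = 9
q = q << 2  # -> q = 80
bits = q & p | q ^ p  # -> bits = 89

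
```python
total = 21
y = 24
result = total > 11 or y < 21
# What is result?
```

Answer: True

Derivation:
Trace (tracking result):
total = 21  # -> total = 21
y = 24  # -> y = 24
result = total > 11 or y < 21  # -> result = True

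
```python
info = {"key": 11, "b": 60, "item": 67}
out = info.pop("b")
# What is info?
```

Trace (tracking info):
info = {'key': 11, 'b': 60, 'item': 67}  # -> info = {'key': 11, 'b': 60, 'item': 67}
out = info.pop('b')  # -> out = 60

Answer: {'key': 11, 'item': 67}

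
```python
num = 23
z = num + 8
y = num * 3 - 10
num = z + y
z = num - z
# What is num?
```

Answer: 90

Derivation:
Trace (tracking num):
num = 23  # -> num = 23
z = num + 8  # -> z = 31
y = num * 3 - 10  # -> y = 59
num = z + y  # -> num = 90
z = num - z  # -> z = 59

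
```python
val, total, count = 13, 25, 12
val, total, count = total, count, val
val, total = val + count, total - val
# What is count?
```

Trace (tracking count):
val, total, count = (13, 25, 12)  # -> val = 13, total = 25, count = 12
val, total, count = (total, count, val)  # -> val = 25, total = 12, count = 13
val, total = (val + count, total - val)  # -> val = 38, total = -13

Answer: 13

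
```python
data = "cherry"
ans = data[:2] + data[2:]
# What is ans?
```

Answer: 'cherry'

Derivation:
Trace (tracking ans):
data = 'cherry'  # -> data = 'cherry'
ans = data[:2] + data[2:]  # -> ans = 'cherry'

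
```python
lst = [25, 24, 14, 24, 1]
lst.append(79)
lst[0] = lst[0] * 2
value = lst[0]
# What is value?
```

Answer: 50

Derivation:
Trace (tracking value):
lst = [25, 24, 14, 24, 1]  # -> lst = [25, 24, 14, 24, 1]
lst.append(79)  # -> lst = [25, 24, 14, 24, 1, 79]
lst[0] = lst[0] * 2  # -> lst = [50, 24, 14, 24, 1, 79]
value = lst[0]  # -> value = 50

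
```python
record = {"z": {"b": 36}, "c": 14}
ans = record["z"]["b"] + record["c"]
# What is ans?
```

Trace (tracking ans):
record = {'z': {'b': 36}, 'c': 14}  # -> record = {'z': {'b': 36}, 'c': 14}
ans = record['z']['b'] + record['c']  # -> ans = 50

Answer: 50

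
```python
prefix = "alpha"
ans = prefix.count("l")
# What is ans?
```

Trace (tracking ans):
prefix = 'alpha'  # -> prefix = 'alpha'
ans = prefix.count('l')  # -> ans = 1

Answer: 1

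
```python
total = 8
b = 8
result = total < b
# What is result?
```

Answer: False

Derivation:
Trace (tracking result):
total = 8  # -> total = 8
b = 8  # -> b = 8
result = total < b  # -> result = False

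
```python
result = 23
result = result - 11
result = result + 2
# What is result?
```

Answer: 14

Derivation:
Trace (tracking result):
result = 23  # -> result = 23
result = result - 11  # -> result = 12
result = result + 2  # -> result = 14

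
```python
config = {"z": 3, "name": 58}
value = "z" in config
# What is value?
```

Trace (tracking value):
config = {'z': 3, 'name': 58}  # -> config = {'z': 3, 'name': 58}
value = 'z' in config  # -> value = True

Answer: True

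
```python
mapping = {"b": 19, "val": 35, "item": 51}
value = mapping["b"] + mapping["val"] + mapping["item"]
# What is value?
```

Trace (tracking value):
mapping = {'b': 19, 'val': 35, 'item': 51}  # -> mapping = {'b': 19, 'val': 35, 'item': 51}
value = mapping['b'] + mapping['val'] + mapping['item']  # -> value = 105

Answer: 105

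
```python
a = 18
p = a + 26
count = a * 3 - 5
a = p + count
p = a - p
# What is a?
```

Trace (tracking a):
a = 18  # -> a = 18
p = a + 26  # -> p = 44
count = a * 3 - 5  # -> count = 49
a = p + count  # -> a = 93
p = a - p  # -> p = 49

Answer: 93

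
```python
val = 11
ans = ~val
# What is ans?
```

Trace (tracking ans):
val = 11  # -> val = 11
ans = ~val  # -> ans = -12

Answer: -12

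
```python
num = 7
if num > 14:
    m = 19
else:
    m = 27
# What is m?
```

Trace (tracking m):
num = 7  # -> num = 7
if num > 14:  # condition is False
else:
    m = 27  # -> m = 27

Answer: 27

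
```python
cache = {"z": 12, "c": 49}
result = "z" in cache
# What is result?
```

Trace (tracking result):
cache = {'z': 12, 'c': 49}  # -> cache = {'z': 12, 'c': 49}
result = 'z' in cache  # -> result = True

Answer: True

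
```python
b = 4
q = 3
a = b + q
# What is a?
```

Trace (tracking a):
b = 4  # -> b = 4
q = 3  # -> q = 3
a = b + q  # -> a = 7

Answer: 7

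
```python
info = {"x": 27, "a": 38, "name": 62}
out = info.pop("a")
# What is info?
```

Answer: {'x': 27, 'name': 62}

Derivation:
Trace (tracking info):
info = {'x': 27, 'a': 38, 'name': 62}  # -> info = {'x': 27, 'a': 38, 'name': 62}
out = info.pop('a')  # -> out = 38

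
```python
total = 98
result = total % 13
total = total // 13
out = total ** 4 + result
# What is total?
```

Trace (tracking total):
total = 98  # -> total = 98
result = total % 13  # -> result = 7
total = total // 13  # -> total = 7
out = total ** 4 + result  # -> out = 2408

Answer: 7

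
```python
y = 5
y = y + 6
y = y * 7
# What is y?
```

Trace (tracking y):
y = 5  # -> y = 5
y = y + 6  # -> y = 11
y = y * 7  # -> y = 77

Answer: 77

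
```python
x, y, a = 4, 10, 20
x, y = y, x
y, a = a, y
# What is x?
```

Answer: 10

Derivation:
Trace (tracking x):
x, y, a = (4, 10, 20)  # -> x = 4, y = 10, a = 20
x, y = (y, x)  # -> x = 10, y = 4
y, a = (a, y)  # -> y = 20, a = 4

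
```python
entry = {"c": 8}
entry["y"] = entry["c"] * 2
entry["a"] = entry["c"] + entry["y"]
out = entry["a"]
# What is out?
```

Trace (tracking out):
entry = {'c': 8}  # -> entry = {'c': 8}
entry['y'] = entry['c'] * 2  # -> entry = {'c': 8, 'y': 16}
entry['a'] = entry['c'] + entry['y']  # -> entry = {'c': 8, 'y': 16, 'a': 24}
out = entry['a']  # -> out = 24

Answer: 24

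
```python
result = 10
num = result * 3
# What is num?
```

Answer: 30

Derivation:
Trace (tracking num):
result = 10  # -> result = 10
num = result * 3  # -> num = 30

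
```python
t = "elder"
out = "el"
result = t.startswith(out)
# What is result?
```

Answer: True

Derivation:
Trace (tracking result):
t = 'elder'  # -> t = 'elder'
out = 'el'  # -> out = 'el'
result = t.startswith(out)  # -> result = True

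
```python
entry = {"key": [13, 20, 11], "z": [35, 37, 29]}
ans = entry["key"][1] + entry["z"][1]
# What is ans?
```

Trace (tracking ans):
entry = {'key': [13, 20, 11], 'z': [35, 37, 29]}  # -> entry = {'key': [13, 20, 11], 'z': [35, 37, 29]}
ans = entry['key'][1] + entry['z'][1]  # -> ans = 57

Answer: 57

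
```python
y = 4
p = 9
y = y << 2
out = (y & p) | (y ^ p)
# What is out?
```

Trace (tracking out):
y = 4  # -> y = 4
p = 9  # -> p = 9
y = y << 2  # -> y = 16
out = y & p | y ^ p  # -> out = 25

Answer: 25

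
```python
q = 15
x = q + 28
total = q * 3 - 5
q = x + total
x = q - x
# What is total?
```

Trace (tracking total):
q = 15  # -> q = 15
x = q + 28  # -> x = 43
total = q * 3 - 5  # -> total = 40
q = x + total  # -> q = 83
x = q - x  # -> x = 40

Answer: 40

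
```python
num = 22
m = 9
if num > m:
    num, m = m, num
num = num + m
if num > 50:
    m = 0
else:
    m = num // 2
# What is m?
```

Trace (tracking m):
num = 22  # -> num = 22
m = 9  # -> m = 9
if num > m:  # condition is True
    num, m = (m, num)  # -> num = 9, m = 22
num = num + m  # -> num = 31
if num > 50:  # condition is False
else:
    m = num // 2  # -> m = 15

Answer: 15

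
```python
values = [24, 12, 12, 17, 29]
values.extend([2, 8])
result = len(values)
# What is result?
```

Trace (tracking result):
values = [24, 12, 12, 17, 29]  # -> values = [24, 12, 12, 17, 29]
values.extend([2, 8])  # -> values = [24, 12, 12, 17, 29, 2, 8]
result = len(values)  # -> result = 7

Answer: 7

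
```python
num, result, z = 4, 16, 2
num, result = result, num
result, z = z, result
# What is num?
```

Answer: 16

Derivation:
Trace (tracking num):
num, result, z = (4, 16, 2)  # -> num = 4, result = 16, z = 2
num, result = (result, num)  # -> num = 16, result = 4
result, z = (z, result)  # -> result = 2, z = 4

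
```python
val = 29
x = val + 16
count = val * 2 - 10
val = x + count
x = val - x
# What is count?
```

Trace (tracking count):
val = 29  # -> val = 29
x = val + 16  # -> x = 45
count = val * 2 - 10  # -> count = 48
val = x + count  # -> val = 93
x = val - x  # -> x = 48

Answer: 48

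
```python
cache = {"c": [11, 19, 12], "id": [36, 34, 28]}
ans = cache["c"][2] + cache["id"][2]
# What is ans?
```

Trace (tracking ans):
cache = {'c': [11, 19, 12], 'id': [36, 34, 28]}  # -> cache = {'c': [11, 19, 12], 'id': [36, 34, 28]}
ans = cache['c'][2] + cache['id'][2]  # -> ans = 40

Answer: 40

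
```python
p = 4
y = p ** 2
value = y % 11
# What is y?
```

Trace (tracking y):
p = 4  # -> p = 4
y = p ** 2  # -> y = 16
value = y % 11  # -> value = 5

Answer: 16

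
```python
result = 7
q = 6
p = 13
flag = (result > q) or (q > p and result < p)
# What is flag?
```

Answer: True

Derivation:
Trace (tracking flag):
result = 7  # -> result = 7
q = 6  # -> q = 6
p = 13  # -> p = 13
flag = result > q or (q > p and result < p)  # -> flag = True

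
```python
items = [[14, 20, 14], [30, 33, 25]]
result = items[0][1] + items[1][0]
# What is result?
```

Trace (tracking result):
items = [[14, 20, 14], [30, 33, 25]]  # -> items = [[14, 20, 14], [30, 33, 25]]
result = items[0][1] + items[1][0]  # -> result = 50

Answer: 50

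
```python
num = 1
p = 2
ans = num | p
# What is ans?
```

Trace (tracking ans):
num = 1  # -> num = 1
p = 2  # -> p = 2
ans = num | p  # -> ans = 3

Answer: 3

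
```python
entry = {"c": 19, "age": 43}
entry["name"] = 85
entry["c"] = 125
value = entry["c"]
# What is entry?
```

Answer: {'c': 125, 'age': 43, 'name': 85}

Derivation:
Trace (tracking entry):
entry = {'c': 19, 'age': 43}  # -> entry = {'c': 19, 'age': 43}
entry['name'] = 85  # -> entry = {'c': 19, 'age': 43, 'name': 85}
entry['c'] = 125  # -> entry = {'c': 125, 'age': 43, 'name': 85}
value = entry['c']  # -> value = 125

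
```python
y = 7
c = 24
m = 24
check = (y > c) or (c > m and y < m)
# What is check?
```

Trace (tracking check):
y = 7  # -> y = 7
c = 24  # -> c = 24
m = 24  # -> m = 24
check = y > c or (c > m and y < m)  # -> check = False

Answer: False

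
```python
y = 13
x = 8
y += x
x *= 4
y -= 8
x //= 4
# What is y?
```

Trace (tracking y):
y = 13  # -> y = 13
x = 8  # -> x = 8
y += x  # -> y = 21
x *= 4  # -> x = 32
y -= 8  # -> y = 13
x //= 4  # -> x = 8

Answer: 13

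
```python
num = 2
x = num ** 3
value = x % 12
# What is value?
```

Trace (tracking value):
num = 2  # -> num = 2
x = num ** 3  # -> x = 8
value = x % 12  # -> value = 8

Answer: 8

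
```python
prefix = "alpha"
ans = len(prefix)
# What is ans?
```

Answer: 5

Derivation:
Trace (tracking ans):
prefix = 'alpha'  # -> prefix = 'alpha'
ans = len(prefix)  # -> ans = 5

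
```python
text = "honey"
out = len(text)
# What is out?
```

Trace (tracking out):
text = 'honey'  # -> text = 'honey'
out = len(text)  # -> out = 5

Answer: 5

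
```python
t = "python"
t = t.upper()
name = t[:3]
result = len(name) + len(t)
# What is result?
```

Answer: 9

Derivation:
Trace (tracking result):
t = 'python'  # -> t = 'python'
t = t.upper()  # -> t = 'PYTHON'
name = t[:3]  # -> name = 'PYT'
result = len(name) + len(t)  # -> result = 9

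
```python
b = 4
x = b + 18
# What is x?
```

Answer: 22

Derivation:
Trace (tracking x):
b = 4  # -> b = 4
x = b + 18  # -> x = 22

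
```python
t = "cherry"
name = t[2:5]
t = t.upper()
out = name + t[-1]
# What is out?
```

Trace (tracking out):
t = 'cherry'  # -> t = 'cherry'
name = t[2:5]  # -> name = 'err'
t = t.upper()  # -> t = 'CHERRY'
out = name + t[-1]  # -> out = 'errY'

Answer: 'errY'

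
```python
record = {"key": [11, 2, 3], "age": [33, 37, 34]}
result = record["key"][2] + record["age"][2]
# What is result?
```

Answer: 37

Derivation:
Trace (tracking result):
record = {'key': [11, 2, 3], 'age': [33, 37, 34]}  # -> record = {'key': [11, 2, 3], 'age': [33, 37, 34]}
result = record['key'][2] + record['age'][2]  # -> result = 37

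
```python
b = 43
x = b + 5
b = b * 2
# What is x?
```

Trace (tracking x):
b = 43  # -> b = 43
x = b + 5  # -> x = 48
b = b * 2  # -> b = 86

Answer: 48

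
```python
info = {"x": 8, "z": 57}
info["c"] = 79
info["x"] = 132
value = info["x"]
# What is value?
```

Trace (tracking value):
info = {'x': 8, 'z': 57}  # -> info = {'x': 8, 'z': 57}
info['c'] = 79  # -> info = {'x': 8, 'z': 57, 'c': 79}
info['x'] = 132  # -> info = {'x': 132, 'z': 57, 'c': 79}
value = info['x']  # -> value = 132

Answer: 132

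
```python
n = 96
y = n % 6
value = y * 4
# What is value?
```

Answer: 0

Derivation:
Trace (tracking value):
n = 96  # -> n = 96
y = n % 6  # -> y = 0
value = y * 4  # -> value = 0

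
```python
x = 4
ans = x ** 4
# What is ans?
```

Trace (tracking ans):
x = 4  # -> x = 4
ans = x ** 4  # -> ans = 256

Answer: 256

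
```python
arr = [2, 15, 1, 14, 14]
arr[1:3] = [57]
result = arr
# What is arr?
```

Trace (tracking arr):
arr = [2, 15, 1, 14, 14]  # -> arr = [2, 15, 1, 14, 14]
arr[1:3] = [57]  # -> arr = [2, 57, 14, 14]
result = arr  # -> result = [2, 57, 14, 14]

Answer: [2, 57, 14, 14]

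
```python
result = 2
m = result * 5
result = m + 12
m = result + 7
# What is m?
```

Answer: 29

Derivation:
Trace (tracking m):
result = 2  # -> result = 2
m = result * 5  # -> m = 10
result = m + 12  # -> result = 22
m = result + 7  # -> m = 29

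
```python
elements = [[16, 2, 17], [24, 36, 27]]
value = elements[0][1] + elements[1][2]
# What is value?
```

Trace (tracking value):
elements = [[16, 2, 17], [24, 36, 27]]  # -> elements = [[16, 2, 17], [24, 36, 27]]
value = elements[0][1] + elements[1][2]  # -> value = 29

Answer: 29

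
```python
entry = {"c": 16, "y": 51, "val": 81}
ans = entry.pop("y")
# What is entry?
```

Trace (tracking entry):
entry = {'c': 16, 'y': 51, 'val': 81}  # -> entry = {'c': 16, 'y': 51, 'val': 81}
ans = entry.pop('y')  # -> ans = 51

Answer: {'c': 16, 'val': 81}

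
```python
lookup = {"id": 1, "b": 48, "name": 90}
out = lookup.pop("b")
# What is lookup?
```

Answer: {'id': 1, 'name': 90}

Derivation:
Trace (tracking lookup):
lookup = {'id': 1, 'b': 48, 'name': 90}  # -> lookup = {'id': 1, 'b': 48, 'name': 90}
out = lookup.pop('b')  # -> out = 48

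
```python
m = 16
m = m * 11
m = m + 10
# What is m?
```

Trace (tracking m):
m = 16  # -> m = 16
m = m * 11  # -> m = 176
m = m + 10  # -> m = 186

Answer: 186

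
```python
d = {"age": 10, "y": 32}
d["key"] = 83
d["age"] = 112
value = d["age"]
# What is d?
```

Trace (tracking d):
d = {'age': 10, 'y': 32}  # -> d = {'age': 10, 'y': 32}
d['key'] = 83  # -> d = {'age': 10, 'y': 32, 'key': 83}
d['age'] = 112  # -> d = {'age': 112, 'y': 32, 'key': 83}
value = d['age']  # -> value = 112

Answer: {'age': 112, 'y': 32, 'key': 83}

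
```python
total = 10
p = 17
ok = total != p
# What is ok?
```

Answer: True

Derivation:
Trace (tracking ok):
total = 10  # -> total = 10
p = 17  # -> p = 17
ok = total != p  # -> ok = True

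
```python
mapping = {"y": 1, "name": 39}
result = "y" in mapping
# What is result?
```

Trace (tracking result):
mapping = {'y': 1, 'name': 39}  # -> mapping = {'y': 1, 'name': 39}
result = 'y' in mapping  # -> result = True

Answer: True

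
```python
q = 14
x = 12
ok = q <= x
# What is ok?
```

Answer: False

Derivation:
Trace (tracking ok):
q = 14  # -> q = 14
x = 12  # -> x = 12
ok = q <= x  # -> ok = False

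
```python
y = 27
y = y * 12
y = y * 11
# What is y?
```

Trace (tracking y):
y = 27  # -> y = 27
y = y * 12  # -> y = 324
y = y * 11  # -> y = 3564

Answer: 3564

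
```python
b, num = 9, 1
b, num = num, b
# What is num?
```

Trace (tracking num):
b, num = (9, 1)  # -> b = 9, num = 1
b, num = (num, b)  # -> b = 1, num = 9

Answer: 9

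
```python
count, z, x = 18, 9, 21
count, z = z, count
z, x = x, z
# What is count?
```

Answer: 9

Derivation:
Trace (tracking count):
count, z, x = (18, 9, 21)  # -> count = 18, z = 9, x = 21
count, z = (z, count)  # -> count = 9, z = 18
z, x = (x, z)  # -> z = 21, x = 18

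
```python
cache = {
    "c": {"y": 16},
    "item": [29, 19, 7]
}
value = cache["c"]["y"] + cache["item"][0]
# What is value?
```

Answer: 45

Derivation:
Trace (tracking value):
cache = {'c': {'y': 16}, 'item': [29, 19, 7]}  # -> cache = {'c': {'y': 16}, 'item': [29, 19, 7]}
value = cache['c']['y'] + cache['item'][0]  # -> value = 45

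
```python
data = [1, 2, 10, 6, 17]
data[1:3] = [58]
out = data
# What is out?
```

Answer: [1, 58, 6, 17]

Derivation:
Trace (tracking out):
data = [1, 2, 10, 6, 17]  # -> data = [1, 2, 10, 6, 17]
data[1:3] = [58]  # -> data = [1, 58, 6, 17]
out = data  # -> out = [1, 58, 6, 17]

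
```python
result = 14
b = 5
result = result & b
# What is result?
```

Answer: 4

Derivation:
Trace (tracking result):
result = 14  # -> result = 14
b = 5  # -> b = 5
result = result & b  # -> result = 4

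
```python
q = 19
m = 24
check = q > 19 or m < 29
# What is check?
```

Answer: True

Derivation:
Trace (tracking check):
q = 19  # -> q = 19
m = 24  # -> m = 24
check = q > 19 or m < 29  # -> check = True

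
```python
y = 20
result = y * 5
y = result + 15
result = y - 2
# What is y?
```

Answer: 115

Derivation:
Trace (tracking y):
y = 20  # -> y = 20
result = y * 5  # -> result = 100
y = result + 15  # -> y = 115
result = y - 2  # -> result = 113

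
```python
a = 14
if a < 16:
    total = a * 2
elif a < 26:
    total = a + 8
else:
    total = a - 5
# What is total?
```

Trace (tracking total):
a = 14  # -> a = 14
if a < 16:  # condition is True
    total = a * 2  # -> total = 28

Answer: 28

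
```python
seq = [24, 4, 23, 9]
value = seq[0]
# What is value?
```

Answer: 24

Derivation:
Trace (tracking value):
seq = [24, 4, 23, 9]  # -> seq = [24, 4, 23, 9]
value = seq[0]  # -> value = 24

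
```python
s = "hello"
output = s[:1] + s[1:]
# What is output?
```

Answer: 'hello'

Derivation:
Trace (tracking output):
s = 'hello'  # -> s = 'hello'
output = s[:1] + s[1:]  # -> output = 'hello'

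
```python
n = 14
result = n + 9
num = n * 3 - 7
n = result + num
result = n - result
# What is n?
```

Trace (tracking n):
n = 14  # -> n = 14
result = n + 9  # -> result = 23
num = n * 3 - 7  # -> num = 35
n = result + num  # -> n = 58
result = n - result  # -> result = 35

Answer: 58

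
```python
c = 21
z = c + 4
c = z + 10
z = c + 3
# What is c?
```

Answer: 35

Derivation:
Trace (tracking c):
c = 21  # -> c = 21
z = c + 4  # -> z = 25
c = z + 10  # -> c = 35
z = c + 3  # -> z = 38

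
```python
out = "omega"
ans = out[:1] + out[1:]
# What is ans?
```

Answer: 'omega'

Derivation:
Trace (tracking ans):
out = 'omega'  # -> out = 'omega'
ans = out[:1] + out[1:]  # -> ans = 'omega'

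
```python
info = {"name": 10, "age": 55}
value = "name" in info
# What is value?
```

Trace (tracking value):
info = {'name': 10, 'age': 55}  # -> info = {'name': 10, 'age': 55}
value = 'name' in info  # -> value = True

Answer: True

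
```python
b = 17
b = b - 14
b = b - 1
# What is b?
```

Trace (tracking b):
b = 17  # -> b = 17
b = b - 14  # -> b = 3
b = b - 1  # -> b = 2

Answer: 2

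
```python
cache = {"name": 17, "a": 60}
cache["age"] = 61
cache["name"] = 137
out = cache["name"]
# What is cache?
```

Trace (tracking cache):
cache = {'name': 17, 'a': 60}  # -> cache = {'name': 17, 'a': 60}
cache['age'] = 61  # -> cache = {'name': 17, 'a': 60, 'age': 61}
cache['name'] = 137  # -> cache = {'name': 137, 'a': 60, 'age': 61}
out = cache['name']  # -> out = 137

Answer: {'name': 137, 'a': 60, 'age': 61}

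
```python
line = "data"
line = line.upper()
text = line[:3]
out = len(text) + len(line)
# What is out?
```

Trace (tracking out):
line = 'data'  # -> line = 'data'
line = line.upper()  # -> line = 'DATA'
text = line[:3]  # -> text = 'DAT'
out = len(text) + len(line)  # -> out = 7

Answer: 7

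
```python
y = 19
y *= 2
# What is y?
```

Trace (tracking y):
y = 19  # -> y = 19
y *= 2  # -> y = 38

Answer: 38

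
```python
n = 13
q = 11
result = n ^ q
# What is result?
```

Answer: 6

Derivation:
Trace (tracking result):
n = 13  # -> n = 13
q = 11  # -> q = 11
result = n ^ q  # -> result = 6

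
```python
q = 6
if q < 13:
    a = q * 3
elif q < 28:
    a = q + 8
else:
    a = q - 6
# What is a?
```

Trace (tracking a):
q = 6  # -> q = 6
if q < 13:  # condition is True
    a = q * 3  # -> a = 18

Answer: 18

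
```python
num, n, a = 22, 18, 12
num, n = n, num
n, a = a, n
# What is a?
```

Answer: 22

Derivation:
Trace (tracking a):
num, n, a = (22, 18, 12)  # -> num = 22, n = 18, a = 12
num, n = (n, num)  # -> num = 18, n = 22
n, a = (a, n)  # -> n = 12, a = 22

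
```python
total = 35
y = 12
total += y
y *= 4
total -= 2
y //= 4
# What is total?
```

Answer: 45

Derivation:
Trace (tracking total):
total = 35  # -> total = 35
y = 12  # -> y = 12
total += y  # -> total = 47
y *= 4  # -> y = 48
total -= 2  # -> total = 45
y //= 4  # -> y = 12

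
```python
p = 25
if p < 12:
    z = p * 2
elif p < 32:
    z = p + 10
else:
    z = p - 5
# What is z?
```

Answer: 35

Derivation:
Trace (tracking z):
p = 25  # -> p = 25
if p < 12:  # condition is False
elif p < 32:  # condition is True
    z = p + 10  # -> z = 35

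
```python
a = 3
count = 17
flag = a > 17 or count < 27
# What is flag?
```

Answer: True

Derivation:
Trace (tracking flag):
a = 3  # -> a = 3
count = 17  # -> count = 17
flag = a > 17 or count < 27  # -> flag = True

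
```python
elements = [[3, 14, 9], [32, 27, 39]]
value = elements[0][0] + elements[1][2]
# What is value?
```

Trace (tracking value):
elements = [[3, 14, 9], [32, 27, 39]]  # -> elements = [[3, 14, 9], [32, 27, 39]]
value = elements[0][0] + elements[1][2]  # -> value = 42

Answer: 42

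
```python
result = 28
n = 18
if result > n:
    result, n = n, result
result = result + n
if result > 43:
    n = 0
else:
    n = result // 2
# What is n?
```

Answer: 0

Derivation:
Trace (tracking n):
result = 28  # -> result = 28
n = 18  # -> n = 18
if result > n:  # condition is True
    result, n = (n, result)  # -> result = 18, n = 28
result = result + n  # -> result = 46
if result > 43:  # condition is True
    n = 0  # -> n = 0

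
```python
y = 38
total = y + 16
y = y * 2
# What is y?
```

Trace (tracking y):
y = 38  # -> y = 38
total = y + 16  # -> total = 54
y = y * 2  # -> y = 76

Answer: 76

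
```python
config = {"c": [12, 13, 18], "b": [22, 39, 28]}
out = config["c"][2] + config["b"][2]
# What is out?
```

Trace (tracking out):
config = {'c': [12, 13, 18], 'b': [22, 39, 28]}  # -> config = {'c': [12, 13, 18], 'b': [22, 39, 28]}
out = config['c'][2] + config['b'][2]  # -> out = 46

Answer: 46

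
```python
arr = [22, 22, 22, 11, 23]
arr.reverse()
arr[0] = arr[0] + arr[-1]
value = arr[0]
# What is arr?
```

Trace (tracking arr):
arr = [22, 22, 22, 11, 23]  # -> arr = [22, 22, 22, 11, 23]
arr.reverse()  # -> arr = [23, 11, 22, 22, 22]
arr[0] = arr[0] + arr[-1]  # -> arr = [45, 11, 22, 22, 22]
value = arr[0]  # -> value = 45

Answer: [45, 11, 22, 22, 22]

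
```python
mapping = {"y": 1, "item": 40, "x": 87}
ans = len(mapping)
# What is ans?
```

Answer: 3

Derivation:
Trace (tracking ans):
mapping = {'y': 1, 'item': 40, 'x': 87}  # -> mapping = {'y': 1, 'item': 40, 'x': 87}
ans = len(mapping)  # -> ans = 3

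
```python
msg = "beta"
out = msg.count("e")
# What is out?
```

Trace (tracking out):
msg = 'beta'  # -> msg = 'beta'
out = msg.count('e')  # -> out = 1

Answer: 1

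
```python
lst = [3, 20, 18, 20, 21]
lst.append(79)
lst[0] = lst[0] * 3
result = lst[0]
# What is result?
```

Trace (tracking result):
lst = [3, 20, 18, 20, 21]  # -> lst = [3, 20, 18, 20, 21]
lst.append(79)  # -> lst = [3, 20, 18, 20, 21, 79]
lst[0] = lst[0] * 3  # -> lst = [9, 20, 18, 20, 21, 79]
result = lst[0]  # -> result = 9

Answer: 9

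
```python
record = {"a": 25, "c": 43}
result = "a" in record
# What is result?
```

Trace (tracking result):
record = {'a': 25, 'c': 43}  # -> record = {'a': 25, 'c': 43}
result = 'a' in record  # -> result = True

Answer: True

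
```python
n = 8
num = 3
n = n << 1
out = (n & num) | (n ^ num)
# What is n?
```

Answer: 16

Derivation:
Trace (tracking n):
n = 8  # -> n = 8
num = 3  # -> num = 3
n = n << 1  # -> n = 16
out = n & num | n ^ num  # -> out = 19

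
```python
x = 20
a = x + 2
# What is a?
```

Answer: 22

Derivation:
Trace (tracking a):
x = 20  # -> x = 20
a = x + 2  # -> a = 22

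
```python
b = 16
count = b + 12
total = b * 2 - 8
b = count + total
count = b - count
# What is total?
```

Answer: 24

Derivation:
Trace (tracking total):
b = 16  # -> b = 16
count = b + 12  # -> count = 28
total = b * 2 - 8  # -> total = 24
b = count + total  # -> b = 52
count = b - count  # -> count = 24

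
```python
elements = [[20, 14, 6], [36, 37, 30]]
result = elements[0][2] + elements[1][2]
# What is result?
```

Trace (tracking result):
elements = [[20, 14, 6], [36, 37, 30]]  # -> elements = [[20, 14, 6], [36, 37, 30]]
result = elements[0][2] + elements[1][2]  # -> result = 36

Answer: 36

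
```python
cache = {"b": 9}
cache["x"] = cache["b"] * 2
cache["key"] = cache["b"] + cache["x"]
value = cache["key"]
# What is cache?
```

Answer: {'b': 9, 'x': 18, 'key': 27}

Derivation:
Trace (tracking cache):
cache = {'b': 9}  # -> cache = {'b': 9}
cache['x'] = cache['b'] * 2  # -> cache = {'b': 9, 'x': 18}
cache['key'] = cache['b'] + cache['x']  # -> cache = {'b': 9, 'x': 18, 'key': 27}
value = cache['key']  # -> value = 27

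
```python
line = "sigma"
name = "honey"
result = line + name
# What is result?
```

Answer: 'sigmahoney'

Derivation:
Trace (tracking result):
line = 'sigma'  # -> line = 'sigma'
name = 'honey'  # -> name = 'honey'
result = line + name  # -> result = 'sigmahoney'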